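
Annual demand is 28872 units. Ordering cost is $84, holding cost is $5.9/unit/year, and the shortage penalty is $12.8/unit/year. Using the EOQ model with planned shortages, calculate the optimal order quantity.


Formula: EOQ* = sqrt(2DS/H) * sqrt((H+P)/P)
Base EOQ = sqrt(2*28872*84/5.9) = 906.71 units
Correction = sqrt((5.9+12.8)/12.8) = 1.20869
EOQ* = 906.71 * 1.20869 = 1095.9 units

1095.9 units


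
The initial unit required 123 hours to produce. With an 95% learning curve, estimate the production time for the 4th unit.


Formula: T_n = T_1 * (learning_rate)^(log2(n)) where learning_rate = rate/100
Doublings = log2(4) = 2
T_n = 123 * 0.95^2
T_n = 123 * 0.9025 = 111.0 hours

111.0 hours


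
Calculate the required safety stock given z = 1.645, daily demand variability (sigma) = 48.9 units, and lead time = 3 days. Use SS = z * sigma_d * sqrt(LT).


Formula: SS = z * sigma_d * sqrt(LT)
sqrt(LT) = sqrt(3) = 1.7321
SS = 1.645 * 48.9 * 1.7321
SS = 139.3 units

139.3 units


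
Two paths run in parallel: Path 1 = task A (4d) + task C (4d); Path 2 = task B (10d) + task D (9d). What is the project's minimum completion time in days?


Path 1 = 4 + 4 = 8 days
Path 2 = 10 + 9 = 19 days
Duration = max(8, 19) = 19 days

19 days


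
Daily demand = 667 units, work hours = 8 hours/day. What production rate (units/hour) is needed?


Formula: Production Rate = Daily Demand / Available Hours
Rate = 667 units/day / 8 hours/day
Rate = 83.4 units/hour

83.4 units/hour


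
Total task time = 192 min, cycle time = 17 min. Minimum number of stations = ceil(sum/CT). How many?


Formula: N_min = ceil(Sum of Task Times / Cycle Time)
N_min = ceil(192 min / 17 min) = ceil(11.2941)
N_min = 12 stations

12


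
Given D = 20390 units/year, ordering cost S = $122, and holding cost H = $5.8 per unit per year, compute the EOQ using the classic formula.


Formula: EOQ = sqrt(2 * D * S / H)
Numerator: 2 * 20390 * 122 = 4975160
2DS/H = 4975160 / 5.8 = 857786.2
EOQ = sqrt(857786.2) = 926.2 units

926.2 units


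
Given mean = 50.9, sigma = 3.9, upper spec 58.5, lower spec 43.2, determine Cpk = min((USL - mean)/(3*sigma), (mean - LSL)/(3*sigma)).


Cpu = (58.5 - 50.9) / (3 * 3.9) = 0.65
Cpl = (50.9 - 43.2) / (3 * 3.9) = 0.66
Cpk = min(0.65, 0.66) = 0.65

0.65


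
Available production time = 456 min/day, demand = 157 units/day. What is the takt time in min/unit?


Formula: Takt Time = Available Production Time / Customer Demand
Takt = 456 min/day / 157 units/day
Takt = 2.9 min/unit

2.9 min/unit


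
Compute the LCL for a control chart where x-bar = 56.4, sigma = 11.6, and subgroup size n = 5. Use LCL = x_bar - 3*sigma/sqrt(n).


LCL = 56.4 - 3 * 11.6 / sqrt(5)

40.84


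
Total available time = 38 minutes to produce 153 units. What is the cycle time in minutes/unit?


Formula: CT = Available Time / Number of Units
CT = 38 min / 153 units
CT = 0.25 min/unit

0.25 min/unit


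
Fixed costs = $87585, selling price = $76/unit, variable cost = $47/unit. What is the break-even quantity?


Formula: BEQ = Fixed Costs / (Price - Variable Cost)
Contribution margin = $76 - $47 = $29/unit
BEQ = ceil($87585 / $29/unit) = ceil(3020.17) = 3021 units

3021 units


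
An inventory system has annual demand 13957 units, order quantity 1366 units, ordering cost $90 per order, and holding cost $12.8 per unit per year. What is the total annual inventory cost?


TC = 13957/1366 * 90 + 1366/2 * 12.8

$9661.97


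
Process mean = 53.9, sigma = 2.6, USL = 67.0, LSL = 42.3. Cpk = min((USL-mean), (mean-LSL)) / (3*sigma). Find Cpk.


Cpu = (67.0 - 53.9) / (3 * 2.6) = 1.68
Cpl = (53.9 - 42.3) / (3 * 2.6) = 1.49
Cpk = min(1.68, 1.49) = 1.49

1.49


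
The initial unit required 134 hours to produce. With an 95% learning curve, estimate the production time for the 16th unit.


Formula: T_n = T_1 * (learning_rate)^(log2(n)) where learning_rate = rate/100
Doublings = log2(16) = 4
T_n = 134 * 0.95^4
T_n = 134 * 0.8145 = 109.1 hours

109.1 hours


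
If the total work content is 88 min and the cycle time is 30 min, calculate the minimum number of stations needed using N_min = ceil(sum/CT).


Formula: N_min = ceil(Sum of Task Times / Cycle Time)
N_min = ceil(88 min / 30 min) = ceil(2.9333)
N_min = 3 stations

3


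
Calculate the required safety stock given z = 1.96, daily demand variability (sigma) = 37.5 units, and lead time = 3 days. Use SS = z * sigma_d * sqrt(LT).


Formula: SS = z * sigma_d * sqrt(LT)
sqrt(LT) = sqrt(3) = 1.7321
SS = 1.96 * 37.5 * 1.7321
SS = 127.3 units

127.3 units


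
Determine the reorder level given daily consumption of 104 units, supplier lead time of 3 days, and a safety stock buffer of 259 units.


Formula: ROP = (Daily Demand * Lead Time) + Safety Stock
Demand during lead time = 104 * 3 = 312 units
ROP = 312 + 259 = 571 units

571 units


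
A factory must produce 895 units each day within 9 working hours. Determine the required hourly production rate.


Formula: Production Rate = Daily Demand / Available Hours
Rate = 895 units/day / 9 hours/day
Rate = 99.4 units/hour

99.4 units/hour


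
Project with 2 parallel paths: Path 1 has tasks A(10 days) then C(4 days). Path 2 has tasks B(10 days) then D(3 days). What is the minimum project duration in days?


Path 1 = 10 + 4 = 14 days
Path 2 = 10 + 3 = 13 days
Duration = max(14, 13) = 14 days

14 days


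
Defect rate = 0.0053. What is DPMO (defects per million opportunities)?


DPMO = defect_rate * 1000000 = 0.0053 * 1000000

5300


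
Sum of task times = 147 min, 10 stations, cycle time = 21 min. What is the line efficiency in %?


Formula: Efficiency = Sum of Task Times / (N_stations * CT) * 100
Total station capacity = 10 stations * 21 min = 210 min
Efficiency = 147 / 210 * 100 = 70.0%

70.0%


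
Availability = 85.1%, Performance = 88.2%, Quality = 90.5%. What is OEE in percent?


Formula: OEE = Availability * Performance * Quality / 10000
A * P = 85.1% * 88.2% / 100 = 75.06%
OEE = 75.06% * 90.5% / 100 = 67.9%

67.9%


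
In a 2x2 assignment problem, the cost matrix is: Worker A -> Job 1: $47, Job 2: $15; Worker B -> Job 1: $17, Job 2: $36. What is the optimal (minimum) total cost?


Option 1: A->1 + B->2 = $47 + $36 = $83
Option 2: A->2 + B->1 = $15 + $17 = $32
Min cost = min($83, $32) = $32

$32


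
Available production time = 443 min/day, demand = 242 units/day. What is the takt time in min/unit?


Formula: Takt Time = Available Production Time / Customer Demand
Takt = 443 min/day / 242 units/day
Takt = 1.83 min/unit

1.83 min/unit


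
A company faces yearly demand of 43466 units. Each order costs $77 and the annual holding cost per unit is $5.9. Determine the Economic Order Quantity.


Formula: EOQ = sqrt(2 * D * S / H)
Numerator: 2 * 43466 * 77 = 6693764
2DS/H = 6693764 / 5.9 = 1134536.3
EOQ = sqrt(1134536.3) = 1065.1 units

1065.1 units


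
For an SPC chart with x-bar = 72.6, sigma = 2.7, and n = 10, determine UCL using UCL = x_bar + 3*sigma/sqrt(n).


UCL = 72.6 + 3 * 2.7 / sqrt(10)

75.16


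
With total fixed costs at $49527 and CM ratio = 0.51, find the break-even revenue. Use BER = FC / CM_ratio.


Formula: BER = Fixed Costs / Contribution Margin Ratio
BER = $49527 / 0.51
BER = $97111.76 (to the nearest cent)

$97111.76


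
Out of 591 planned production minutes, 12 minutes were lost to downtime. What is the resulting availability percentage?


Formula: Availability = (Planned Time - Downtime) / Planned Time * 100
Uptime = 591 - 12 = 579 min
Availability = 579 / 591 * 100 = 98.0%

98.0%


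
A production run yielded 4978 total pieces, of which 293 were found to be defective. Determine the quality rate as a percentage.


Formula: Quality Rate = Good Pieces / Total Pieces * 100
Good pieces = 4978 - 293 = 4685
QR = 4685 / 4978 * 100 = 94.1%

94.1%


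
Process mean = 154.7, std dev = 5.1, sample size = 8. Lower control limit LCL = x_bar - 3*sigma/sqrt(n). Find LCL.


LCL = 154.7 - 3 * 5.1 / sqrt(8)

149.29


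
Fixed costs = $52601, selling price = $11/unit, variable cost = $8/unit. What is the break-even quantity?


Formula: BEQ = Fixed Costs / (Price - Variable Cost)
Contribution margin = $11 - $8 = $3/unit
BEQ = ceil($52601 / $3/unit) = ceil(17533.67) = 17534 units

17534 units


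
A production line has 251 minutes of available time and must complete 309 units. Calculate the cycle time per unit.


Formula: CT = Available Time / Number of Units
CT = 251 min / 309 units
CT = 0.81 min/unit

0.81 min/unit


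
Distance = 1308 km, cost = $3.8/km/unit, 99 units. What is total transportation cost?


TC = dist * cost * units = 1308 * 3.8 * 99 = $492069.60

$492069.60


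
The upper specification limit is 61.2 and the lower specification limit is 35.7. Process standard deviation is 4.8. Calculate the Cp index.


Cp = (61.2 - 35.7) / (6 * 4.8)

0.89


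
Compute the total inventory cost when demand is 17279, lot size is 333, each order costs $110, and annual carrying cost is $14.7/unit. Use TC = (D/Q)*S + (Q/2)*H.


TC = 17279/333 * 110 + 333/2 * 14.7

$8155.33


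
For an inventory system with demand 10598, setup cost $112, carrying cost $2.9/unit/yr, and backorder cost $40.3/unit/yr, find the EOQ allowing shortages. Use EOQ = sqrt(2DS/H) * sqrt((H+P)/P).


Formula: EOQ* = sqrt(2DS/H) * sqrt((H+P)/P)
Base EOQ = sqrt(2*10598*112/2.9) = 904.77 units
Correction = sqrt((2.9+40.3)/40.3) = 1.03536
EOQ* = 904.77 * 1.03536 = 936.8 units

936.8 units


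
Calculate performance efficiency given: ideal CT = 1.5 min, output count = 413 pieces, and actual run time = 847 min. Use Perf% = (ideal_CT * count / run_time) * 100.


Formula: Performance = (Ideal CT * Total Count) / Run Time * 100
Ideal output time = 1.5 * 413 = 619.5 min
Performance = 619.5 / 847 * 100 = 73.1%

73.1%


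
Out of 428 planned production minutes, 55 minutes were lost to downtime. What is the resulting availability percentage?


Formula: Availability = (Planned Time - Downtime) / Planned Time * 100
Uptime = 428 - 55 = 373 min
Availability = 373 / 428 * 100 = 87.1%

87.1%


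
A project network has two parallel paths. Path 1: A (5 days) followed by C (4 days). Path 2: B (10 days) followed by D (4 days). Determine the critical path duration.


Path 1 = 5 + 4 = 9 days
Path 2 = 10 + 4 = 14 days
Duration = max(9, 14) = 14 days

14 days


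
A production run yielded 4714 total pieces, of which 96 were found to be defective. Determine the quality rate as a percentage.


Formula: Quality Rate = Good Pieces / Total Pieces * 100
Good pieces = 4714 - 96 = 4618
QR = 4618 / 4714 * 100 = 98.0%

98.0%


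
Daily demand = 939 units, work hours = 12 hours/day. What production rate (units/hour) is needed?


Formula: Production Rate = Daily Demand / Available Hours
Rate = 939 units/day / 12 hours/day
Rate = 78.3 units/hour

78.3 units/hour


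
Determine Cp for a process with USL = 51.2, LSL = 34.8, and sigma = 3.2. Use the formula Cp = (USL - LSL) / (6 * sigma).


Cp = (51.2 - 34.8) / (6 * 3.2)

0.85


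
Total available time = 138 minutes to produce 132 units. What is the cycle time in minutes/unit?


Formula: CT = Available Time / Number of Units
CT = 138 min / 132 units
CT = 1.05 min/unit

1.05 min/unit


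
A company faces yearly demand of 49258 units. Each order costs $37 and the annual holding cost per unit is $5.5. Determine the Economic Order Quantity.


Formula: EOQ = sqrt(2 * D * S / H)
Numerator: 2 * 49258 * 37 = 3645092
2DS/H = 3645092 / 5.5 = 662744.0
EOQ = sqrt(662744.0) = 814.1 units

814.1 units


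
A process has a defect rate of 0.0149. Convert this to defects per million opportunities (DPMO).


DPMO = defect_rate * 1000000 = 0.0149 * 1000000

14900


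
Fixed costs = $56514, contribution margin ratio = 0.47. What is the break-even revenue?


Formula: BER = Fixed Costs / Contribution Margin Ratio
BER = $56514 / 0.47
BER = $120242.55 (to the nearest cent)

$120242.55


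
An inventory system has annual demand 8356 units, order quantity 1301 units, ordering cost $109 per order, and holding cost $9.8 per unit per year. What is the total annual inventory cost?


TC = 8356/1301 * 109 + 1301/2 * 9.8

$7074.98


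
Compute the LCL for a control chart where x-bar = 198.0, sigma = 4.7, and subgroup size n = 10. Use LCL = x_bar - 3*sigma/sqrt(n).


LCL = 198.0 - 3 * 4.7 / sqrt(10)

193.54


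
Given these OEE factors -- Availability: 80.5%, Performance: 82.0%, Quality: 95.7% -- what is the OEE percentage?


Formula: OEE = Availability * Performance * Quality / 10000
A * P = 80.5% * 82.0% / 100 = 66.01%
OEE = 66.01% * 95.7% / 100 = 63.2%

63.2%


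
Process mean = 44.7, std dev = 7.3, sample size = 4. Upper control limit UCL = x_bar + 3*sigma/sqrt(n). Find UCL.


UCL = 44.7 + 3 * 7.3 / sqrt(4)

55.65


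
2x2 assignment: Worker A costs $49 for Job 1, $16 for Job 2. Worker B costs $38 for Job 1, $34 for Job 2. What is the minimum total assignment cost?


Option 1: A->1 + B->2 = $49 + $34 = $83
Option 2: A->2 + B->1 = $16 + $38 = $54
Min cost = min($83, $54) = $54

$54


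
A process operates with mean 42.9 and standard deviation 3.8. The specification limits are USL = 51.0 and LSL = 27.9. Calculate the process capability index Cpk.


Cpu = (51.0 - 42.9) / (3 * 3.8) = 0.71
Cpl = (42.9 - 27.9) / (3 * 3.8) = 1.32
Cpk = min(0.71, 1.32) = 0.71

0.71


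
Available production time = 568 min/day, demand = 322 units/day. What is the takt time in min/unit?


Formula: Takt Time = Available Production Time / Customer Demand
Takt = 568 min/day / 322 units/day
Takt = 1.76 min/unit

1.76 min/unit


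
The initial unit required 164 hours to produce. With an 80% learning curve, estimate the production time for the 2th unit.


Formula: T_n = T_1 * (learning_rate)^(log2(n)) where learning_rate = rate/100
Doublings = log2(2) = 1
T_n = 164 * 0.8^1
T_n = 164 * 0.8 = 131.2 hours

131.2 hours


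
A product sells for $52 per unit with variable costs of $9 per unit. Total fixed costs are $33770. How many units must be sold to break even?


Formula: BEQ = Fixed Costs / (Price - Variable Cost)
Contribution margin = $52 - $9 = $43/unit
BEQ = ceil($33770 / $43/unit) = ceil(785.35) = 786 units

786 units


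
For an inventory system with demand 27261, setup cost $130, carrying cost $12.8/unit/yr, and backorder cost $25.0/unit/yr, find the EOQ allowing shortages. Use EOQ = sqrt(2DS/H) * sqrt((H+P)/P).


Formula: EOQ* = sqrt(2DS/H) * sqrt((H+P)/P)
Base EOQ = sqrt(2*27261*130/12.8) = 744.14 units
Correction = sqrt((12.8+25.0)/25.0) = 1.22963
EOQ* = 744.14 * 1.22963 = 915.0 units

915.0 units


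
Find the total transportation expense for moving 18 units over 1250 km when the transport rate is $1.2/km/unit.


TC = dist * cost * units = 1250 * 1.2 * 18 = $27000.00

$27000.00


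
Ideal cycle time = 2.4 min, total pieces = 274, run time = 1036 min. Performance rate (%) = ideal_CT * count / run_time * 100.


Formula: Performance = (Ideal CT * Total Count) / Run Time * 100
Ideal output time = 2.4 * 274 = 657.6 min
Performance = 657.6 / 1036 * 100 = 63.5%

63.5%


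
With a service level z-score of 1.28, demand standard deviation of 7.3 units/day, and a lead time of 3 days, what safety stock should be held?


Formula: SS = z * sigma_d * sqrt(LT)
sqrt(LT) = sqrt(3) = 1.7321
SS = 1.28 * 7.3 * 1.7321
SS = 16.2 units

16.2 units


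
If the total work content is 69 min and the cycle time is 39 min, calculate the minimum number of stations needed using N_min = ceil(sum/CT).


Formula: N_min = ceil(Sum of Task Times / Cycle Time)
N_min = ceil(69 min / 39 min) = ceil(1.7692)
N_min = 2 stations

2


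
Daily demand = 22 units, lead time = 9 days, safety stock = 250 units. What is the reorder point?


Formula: ROP = (Daily Demand * Lead Time) + Safety Stock
Demand during lead time = 22 * 9 = 198 units
ROP = 198 + 250 = 448 units

448 units


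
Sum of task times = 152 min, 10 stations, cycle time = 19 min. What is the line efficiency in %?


Formula: Efficiency = Sum of Task Times / (N_stations * CT) * 100
Total station capacity = 10 stations * 19 min = 190 min
Efficiency = 152 / 190 * 100 = 80.0%

80.0%


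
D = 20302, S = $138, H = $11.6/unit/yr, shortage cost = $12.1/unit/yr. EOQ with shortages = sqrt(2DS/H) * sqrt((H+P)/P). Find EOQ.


Formula: EOQ* = sqrt(2DS/H) * sqrt((H+P)/P)
Base EOQ = sqrt(2*20302*138/11.6) = 695.02 units
Correction = sqrt((11.6+12.1)/12.1) = 1.39953
EOQ* = 695.02 * 1.39953 = 972.7 units

972.7 units


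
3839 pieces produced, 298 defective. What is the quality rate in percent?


Formula: Quality Rate = Good Pieces / Total Pieces * 100
Good pieces = 3839 - 298 = 3541
QR = 3541 / 3839 * 100 = 92.2%

92.2%


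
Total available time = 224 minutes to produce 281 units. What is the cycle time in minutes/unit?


Formula: CT = Available Time / Number of Units
CT = 224 min / 281 units
CT = 0.8 min/unit

0.8 min/unit


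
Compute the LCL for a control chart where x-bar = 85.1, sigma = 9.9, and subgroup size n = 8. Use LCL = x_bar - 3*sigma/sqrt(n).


LCL = 85.1 - 3 * 9.9 / sqrt(8)

74.6


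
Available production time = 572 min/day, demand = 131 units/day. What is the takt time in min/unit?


Formula: Takt Time = Available Production Time / Customer Demand
Takt = 572 min/day / 131 units/day
Takt = 4.37 min/unit

4.37 min/unit


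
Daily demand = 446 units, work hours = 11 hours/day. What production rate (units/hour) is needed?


Formula: Production Rate = Daily Demand / Available Hours
Rate = 446 units/day / 11 hours/day
Rate = 40.5 units/hour

40.5 units/hour


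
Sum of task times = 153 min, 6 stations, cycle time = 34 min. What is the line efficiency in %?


Formula: Efficiency = Sum of Task Times / (N_stations * CT) * 100
Total station capacity = 6 stations * 34 min = 204 min
Efficiency = 153 / 204 * 100 = 75.0%

75.0%


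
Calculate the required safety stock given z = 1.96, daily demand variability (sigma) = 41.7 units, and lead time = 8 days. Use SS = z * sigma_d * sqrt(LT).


Formula: SS = z * sigma_d * sqrt(LT)
sqrt(LT) = sqrt(8) = 2.8284
SS = 1.96 * 41.7 * 2.8284
SS = 231.2 units

231.2 units


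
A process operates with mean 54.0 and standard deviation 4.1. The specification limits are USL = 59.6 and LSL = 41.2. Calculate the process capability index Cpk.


Cpu = (59.6 - 54.0) / (3 * 4.1) = 0.46
Cpl = (54.0 - 41.2) / (3 * 4.1) = 1.04
Cpk = min(0.46, 1.04) = 0.46

0.46


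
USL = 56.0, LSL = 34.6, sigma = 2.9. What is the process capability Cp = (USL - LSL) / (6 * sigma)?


Cp = (56.0 - 34.6) / (6 * 2.9)

1.23


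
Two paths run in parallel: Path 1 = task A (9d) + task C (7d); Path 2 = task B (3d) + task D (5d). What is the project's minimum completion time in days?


Path 1 = 9 + 7 = 16 days
Path 2 = 3 + 5 = 8 days
Duration = max(16, 8) = 16 days

16 days


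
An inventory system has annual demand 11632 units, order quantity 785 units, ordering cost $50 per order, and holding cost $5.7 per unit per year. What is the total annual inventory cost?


TC = 11632/785 * 50 + 785/2 * 5.7

$2978.14


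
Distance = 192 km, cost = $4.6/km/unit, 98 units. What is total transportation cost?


TC = dist * cost * units = 192 * 4.6 * 98 = $86553.60

$86553.60


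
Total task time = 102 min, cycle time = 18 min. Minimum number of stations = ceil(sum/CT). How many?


Formula: N_min = ceil(Sum of Task Times / Cycle Time)
N_min = ceil(102 min / 18 min) = ceil(5.6667)
N_min = 6 stations

6


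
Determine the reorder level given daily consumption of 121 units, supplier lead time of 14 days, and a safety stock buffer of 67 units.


Formula: ROP = (Daily Demand * Lead Time) + Safety Stock
Demand during lead time = 121 * 14 = 1694 units
ROP = 1694 + 67 = 1761 units

1761 units


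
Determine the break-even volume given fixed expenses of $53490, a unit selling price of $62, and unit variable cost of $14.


Formula: BEQ = Fixed Costs / (Price - Variable Cost)
Contribution margin = $62 - $14 = $48/unit
BEQ = ceil($53490 / $48/unit) = ceil(1114.38) = 1115 units

1115 units


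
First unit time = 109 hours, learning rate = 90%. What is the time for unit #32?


Formula: T_n = T_1 * (learning_rate)^(log2(n)) where learning_rate = rate/100
Doublings = log2(32) = 5
T_n = 109 * 0.9^5
T_n = 109 * 0.5905 = 64.4 hours

64.4 hours


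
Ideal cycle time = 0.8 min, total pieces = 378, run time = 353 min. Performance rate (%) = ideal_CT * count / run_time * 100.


Formula: Performance = (Ideal CT * Total Count) / Run Time * 100
Ideal output time = 0.8 * 378 = 302.4 min
Performance = 302.4 / 353 * 100 = 85.7%

85.7%


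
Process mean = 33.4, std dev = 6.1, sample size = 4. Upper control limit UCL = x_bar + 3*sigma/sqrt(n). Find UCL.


UCL = 33.4 + 3 * 6.1 / sqrt(4)

42.55


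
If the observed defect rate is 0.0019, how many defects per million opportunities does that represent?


DPMO = defect_rate * 1000000 = 0.0019 * 1000000

1900


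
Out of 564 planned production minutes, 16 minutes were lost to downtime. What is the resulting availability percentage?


Formula: Availability = (Planned Time - Downtime) / Planned Time * 100
Uptime = 564 - 16 = 548 min
Availability = 548 / 564 * 100 = 97.2%

97.2%


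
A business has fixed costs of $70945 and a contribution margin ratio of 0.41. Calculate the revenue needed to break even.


Formula: BER = Fixed Costs / Contribution Margin Ratio
BER = $70945 / 0.41
BER = $173036.59 (to the nearest cent)

$173036.59


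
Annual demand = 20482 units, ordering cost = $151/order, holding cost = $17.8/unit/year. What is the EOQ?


Formula: EOQ = sqrt(2 * D * S / H)
Numerator: 2 * 20482 * 151 = 6185564
2DS/H = 6185564 / 17.8 = 347503.6
EOQ = sqrt(347503.6) = 589.5 units

589.5 units


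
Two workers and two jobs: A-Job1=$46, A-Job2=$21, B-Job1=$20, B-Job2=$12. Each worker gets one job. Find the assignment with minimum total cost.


Option 1: A->1 + B->2 = $46 + $12 = $58
Option 2: A->2 + B->1 = $21 + $20 = $41
Min cost = min($58, $41) = $41

$41


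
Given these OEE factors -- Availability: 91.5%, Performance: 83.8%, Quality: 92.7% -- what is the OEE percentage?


Formula: OEE = Availability * Performance * Quality / 10000
A * P = 91.5% * 83.8% / 100 = 76.68%
OEE = 76.68% * 92.7% / 100 = 71.1%

71.1%


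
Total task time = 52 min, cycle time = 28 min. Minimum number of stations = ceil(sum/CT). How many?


Formula: N_min = ceil(Sum of Task Times / Cycle Time)
N_min = ceil(52 min / 28 min) = ceil(1.8571)
N_min = 2 stations

2


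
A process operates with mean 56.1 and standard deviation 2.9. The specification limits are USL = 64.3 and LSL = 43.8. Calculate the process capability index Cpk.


Cpu = (64.3 - 56.1) / (3 * 2.9) = 0.94
Cpl = (56.1 - 43.8) / (3 * 2.9) = 1.41
Cpk = min(0.94, 1.41) = 0.94

0.94


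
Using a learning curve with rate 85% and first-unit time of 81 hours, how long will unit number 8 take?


Formula: T_n = T_1 * (learning_rate)^(log2(n)) where learning_rate = rate/100
Doublings = log2(8) = 3
T_n = 81 * 0.85^3
T_n = 81 * 0.6141 = 49.7 hours

49.7 hours


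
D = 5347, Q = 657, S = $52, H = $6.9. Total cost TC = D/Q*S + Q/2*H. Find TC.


TC = 5347/657 * 52 + 657/2 * 6.9

$2689.85


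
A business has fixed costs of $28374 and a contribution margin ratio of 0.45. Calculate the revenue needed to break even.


Formula: BER = Fixed Costs / Contribution Margin Ratio
BER = $28374 / 0.45
BER = $63053.33 (to the nearest cent)

$63053.33


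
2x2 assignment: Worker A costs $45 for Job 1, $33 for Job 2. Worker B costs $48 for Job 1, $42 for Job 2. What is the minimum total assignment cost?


Option 1: A->1 + B->2 = $45 + $42 = $87
Option 2: A->2 + B->1 = $33 + $48 = $81
Min cost = min($87, $81) = $81

$81


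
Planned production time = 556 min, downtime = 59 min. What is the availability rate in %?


Formula: Availability = (Planned Time - Downtime) / Planned Time * 100
Uptime = 556 - 59 = 497 min
Availability = 497 / 556 * 100 = 89.4%

89.4%


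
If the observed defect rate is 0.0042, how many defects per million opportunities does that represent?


DPMO = defect_rate * 1000000 = 0.0042 * 1000000

4200


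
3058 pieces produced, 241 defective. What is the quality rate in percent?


Formula: Quality Rate = Good Pieces / Total Pieces * 100
Good pieces = 3058 - 241 = 2817
QR = 2817 / 3058 * 100 = 92.1%

92.1%


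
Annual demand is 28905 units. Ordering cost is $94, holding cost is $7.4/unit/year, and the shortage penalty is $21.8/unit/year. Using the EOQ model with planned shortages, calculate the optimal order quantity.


Formula: EOQ* = sqrt(2DS/H) * sqrt((H+P)/P)
Base EOQ = sqrt(2*28905*94/7.4) = 856.94 units
Correction = sqrt((7.4+21.8)/21.8) = 1.15735
EOQ* = 856.94 * 1.15735 = 991.8 units

991.8 units


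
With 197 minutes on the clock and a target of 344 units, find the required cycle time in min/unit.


Formula: CT = Available Time / Number of Units
CT = 197 min / 344 units
CT = 0.57 min/unit

0.57 min/unit


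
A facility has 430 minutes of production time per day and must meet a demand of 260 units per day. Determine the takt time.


Formula: Takt Time = Available Production Time / Customer Demand
Takt = 430 min/day / 260 units/day
Takt = 1.65 min/unit

1.65 min/unit


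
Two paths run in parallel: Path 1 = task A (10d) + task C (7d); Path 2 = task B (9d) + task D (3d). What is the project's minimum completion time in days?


Path 1 = 10 + 7 = 17 days
Path 2 = 9 + 3 = 12 days
Duration = max(17, 12) = 17 days

17 days


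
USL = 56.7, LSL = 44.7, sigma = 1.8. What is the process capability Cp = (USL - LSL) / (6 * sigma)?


Cp = (56.7 - 44.7) / (6 * 1.8)

1.11


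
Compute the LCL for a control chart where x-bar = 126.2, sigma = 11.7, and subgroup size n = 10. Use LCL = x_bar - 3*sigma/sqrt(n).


LCL = 126.2 - 3 * 11.7 / sqrt(10)

115.1


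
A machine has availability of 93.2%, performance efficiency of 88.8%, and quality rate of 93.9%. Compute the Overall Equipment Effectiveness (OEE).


Formula: OEE = Availability * Performance * Quality / 10000
A * P = 93.2% * 88.8% / 100 = 82.76%
OEE = 82.76% * 93.9% / 100 = 77.7%

77.7%


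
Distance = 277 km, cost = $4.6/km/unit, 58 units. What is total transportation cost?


TC = dist * cost * units = 277 * 4.6 * 58 = $73903.60

$73903.60


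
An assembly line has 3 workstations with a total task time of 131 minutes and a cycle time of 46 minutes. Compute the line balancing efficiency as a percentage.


Formula: Efficiency = Sum of Task Times / (N_stations * CT) * 100
Total station capacity = 3 stations * 46 min = 138 min
Efficiency = 131 / 138 * 100 = 94.9%

94.9%


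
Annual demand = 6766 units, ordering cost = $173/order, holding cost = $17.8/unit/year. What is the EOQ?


Formula: EOQ = sqrt(2 * D * S / H)
Numerator: 2 * 6766 * 173 = 2341036
2DS/H = 2341036 / 17.8 = 131518.9
EOQ = sqrt(131518.9) = 362.7 units

362.7 units


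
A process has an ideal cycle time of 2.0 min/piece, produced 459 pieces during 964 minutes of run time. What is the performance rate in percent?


Formula: Performance = (Ideal CT * Total Count) / Run Time * 100
Ideal output time = 2.0 * 459 = 918.0 min
Performance = 918.0 / 964 * 100 = 95.2%

95.2%


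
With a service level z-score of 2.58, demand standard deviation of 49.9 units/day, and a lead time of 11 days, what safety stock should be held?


Formula: SS = z * sigma_d * sqrt(LT)
sqrt(LT) = sqrt(11) = 3.3166
SS = 2.58 * 49.9 * 3.3166
SS = 427.0 units

427.0 units


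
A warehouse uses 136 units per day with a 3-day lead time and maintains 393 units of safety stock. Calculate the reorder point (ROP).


Formula: ROP = (Daily Demand * Lead Time) + Safety Stock
Demand during lead time = 136 * 3 = 408 units
ROP = 408 + 393 = 801 units

801 units


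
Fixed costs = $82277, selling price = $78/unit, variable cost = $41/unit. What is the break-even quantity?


Formula: BEQ = Fixed Costs / (Price - Variable Cost)
Contribution margin = $78 - $41 = $37/unit
BEQ = ceil($82277 / $37/unit) = ceil(2223.7) = 2224 units

2224 units


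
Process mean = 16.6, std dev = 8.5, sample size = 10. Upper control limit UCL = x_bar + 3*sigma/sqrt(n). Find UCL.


UCL = 16.6 + 3 * 8.5 / sqrt(10)

24.66


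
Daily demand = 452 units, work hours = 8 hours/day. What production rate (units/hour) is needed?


Formula: Production Rate = Daily Demand / Available Hours
Rate = 452 units/day / 8 hours/day
Rate = 56.5 units/hour

56.5 units/hour


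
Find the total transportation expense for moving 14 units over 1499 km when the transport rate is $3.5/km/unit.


TC = dist * cost * units = 1499 * 3.5 * 14 = $73451.00

$73451.00


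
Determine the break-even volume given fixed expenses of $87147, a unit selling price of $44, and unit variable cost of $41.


Formula: BEQ = Fixed Costs / (Price - Variable Cost)
Contribution margin = $44 - $41 = $3/unit
BEQ = ceil($87147 / $3/unit) = ceil(29049.0) = 29049 units

29049 units


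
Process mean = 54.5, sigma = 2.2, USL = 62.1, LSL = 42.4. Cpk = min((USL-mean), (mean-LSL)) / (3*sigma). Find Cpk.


Cpu = (62.1 - 54.5) / (3 * 2.2) = 1.15
Cpl = (54.5 - 42.4) / (3 * 2.2) = 1.83
Cpk = min(1.15, 1.83) = 1.15

1.15


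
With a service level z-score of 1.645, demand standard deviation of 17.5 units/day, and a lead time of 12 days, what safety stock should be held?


Formula: SS = z * sigma_d * sqrt(LT)
sqrt(LT) = sqrt(12) = 3.4641
SS = 1.645 * 17.5 * 3.4641
SS = 99.7 units

99.7 units


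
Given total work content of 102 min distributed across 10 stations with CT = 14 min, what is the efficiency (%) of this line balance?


Formula: Efficiency = Sum of Task Times / (N_stations * CT) * 100
Total station capacity = 10 stations * 14 min = 140 min
Efficiency = 102 / 140 * 100 = 72.9%

72.9%


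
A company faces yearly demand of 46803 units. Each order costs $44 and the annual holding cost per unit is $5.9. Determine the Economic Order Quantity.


Formula: EOQ = sqrt(2 * D * S / H)
Numerator: 2 * 46803 * 44 = 4118664
2DS/H = 4118664 / 5.9 = 698078.6
EOQ = sqrt(698078.6) = 835.5 units

835.5 units


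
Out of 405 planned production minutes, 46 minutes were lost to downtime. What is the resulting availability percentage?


Formula: Availability = (Planned Time - Downtime) / Planned Time * 100
Uptime = 405 - 46 = 359 min
Availability = 359 / 405 * 100 = 88.6%

88.6%


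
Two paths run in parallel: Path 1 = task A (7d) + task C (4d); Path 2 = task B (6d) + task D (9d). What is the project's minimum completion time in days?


Path 1 = 7 + 4 = 11 days
Path 2 = 6 + 9 = 15 days
Duration = max(11, 15) = 15 days

15 days


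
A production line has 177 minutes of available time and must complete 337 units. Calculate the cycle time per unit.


Formula: CT = Available Time / Number of Units
CT = 177 min / 337 units
CT = 0.53 min/unit

0.53 min/unit


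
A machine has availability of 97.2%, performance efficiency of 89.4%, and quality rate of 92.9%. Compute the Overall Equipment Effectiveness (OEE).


Formula: OEE = Availability * Performance * Quality / 10000
A * P = 97.2% * 89.4% / 100 = 86.9%
OEE = 86.9% * 92.9% / 100 = 80.7%

80.7%


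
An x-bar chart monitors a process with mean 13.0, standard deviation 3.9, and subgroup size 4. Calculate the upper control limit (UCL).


UCL = 13.0 + 3 * 3.9 / sqrt(4)

18.85


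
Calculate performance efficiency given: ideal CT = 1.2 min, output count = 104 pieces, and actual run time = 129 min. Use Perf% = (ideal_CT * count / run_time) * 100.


Formula: Performance = (Ideal CT * Total Count) / Run Time * 100
Ideal output time = 1.2 * 104 = 124.8 min
Performance = 124.8 / 129 * 100 = 96.7%

96.7%


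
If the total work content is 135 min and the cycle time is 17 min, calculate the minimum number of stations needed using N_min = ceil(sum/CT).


Formula: N_min = ceil(Sum of Task Times / Cycle Time)
N_min = ceil(135 min / 17 min) = ceil(7.9412)
N_min = 8 stations

8


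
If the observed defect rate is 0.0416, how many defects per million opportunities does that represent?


DPMO = defect_rate * 1000000 = 0.0416 * 1000000

41600


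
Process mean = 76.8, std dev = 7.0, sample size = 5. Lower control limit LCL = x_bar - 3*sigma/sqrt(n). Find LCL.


LCL = 76.8 - 3 * 7.0 / sqrt(5)

67.41


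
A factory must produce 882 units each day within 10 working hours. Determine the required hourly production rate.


Formula: Production Rate = Daily Demand / Available Hours
Rate = 882 units/day / 10 hours/day
Rate = 88.2 units/hour

88.2 units/hour


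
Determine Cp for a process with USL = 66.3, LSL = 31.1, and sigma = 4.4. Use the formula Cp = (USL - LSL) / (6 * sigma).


Cp = (66.3 - 31.1) / (6 * 4.4)

1.33


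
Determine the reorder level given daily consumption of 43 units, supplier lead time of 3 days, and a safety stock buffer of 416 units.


Formula: ROP = (Daily Demand * Lead Time) + Safety Stock
Demand during lead time = 43 * 3 = 129 units
ROP = 129 + 416 = 545 units

545 units


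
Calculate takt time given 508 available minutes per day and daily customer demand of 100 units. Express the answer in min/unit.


Formula: Takt Time = Available Production Time / Customer Demand
Takt = 508 min/day / 100 units/day
Takt = 5.08 min/unit

5.08 min/unit


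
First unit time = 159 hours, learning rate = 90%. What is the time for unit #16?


Formula: T_n = T_1 * (learning_rate)^(log2(n)) where learning_rate = rate/100
Doublings = log2(16) = 4
T_n = 159 * 0.9^4
T_n = 159 * 0.6561 = 104.3 hours

104.3 hours


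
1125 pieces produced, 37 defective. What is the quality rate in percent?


Formula: Quality Rate = Good Pieces / Total Pieces * 100
Good pieces = 1125 - 37 = 1088
QR = 1088 / 1125 * 100 = 96.7%

96.7%


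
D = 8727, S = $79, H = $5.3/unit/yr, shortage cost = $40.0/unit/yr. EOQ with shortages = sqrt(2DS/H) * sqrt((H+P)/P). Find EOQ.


Formula: EOQ* = sqrt(2DS/H) * sqrt((H+P)/P)
Base EOQ = sqrt(2*8727*79/5.3) = 510.06 units
Correction = sqrt((5.3+40.0)/40.0) = 1.06419
EOQ* = 510.06 * 1.06419 = 542.8 units

542.8 units


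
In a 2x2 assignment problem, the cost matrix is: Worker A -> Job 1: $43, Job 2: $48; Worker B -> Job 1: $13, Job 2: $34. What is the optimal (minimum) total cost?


Option 1: A->1 + B->2 = $43 + $34 = $77
Option 2: A->2 + B->1 = $48 + $13 = $61
Min cost = min($77, $61) = $61

$61


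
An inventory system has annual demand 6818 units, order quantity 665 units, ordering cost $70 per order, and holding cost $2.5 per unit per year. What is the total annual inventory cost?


TC = 6818/665 * 70 + 665/2 * 2.5

$1548.93


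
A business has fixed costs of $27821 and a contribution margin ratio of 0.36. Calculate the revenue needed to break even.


Formula: BER = Fixed Costs / Contribution Margin Ratio
BER = $27821 / 0.36
BER = $77280.56 (to the nearest cent)

$77280.56


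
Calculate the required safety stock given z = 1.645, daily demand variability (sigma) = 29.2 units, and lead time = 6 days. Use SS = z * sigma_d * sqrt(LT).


Formula: SS = z * sigma_d * sqrt(LT)
sqrt(LT) = sqrt(6) = 2.4495
SS = 1.645 * 29.2 * 2.4495
SS = 117.7 units

117.7 units


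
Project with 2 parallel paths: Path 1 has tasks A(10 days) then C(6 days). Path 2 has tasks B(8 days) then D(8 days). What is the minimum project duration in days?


Path 1 = 10 + 6 = 16 days
Path 2 = 8 + 8 = 16 days
Duration = max(16, 16) = 16 days

16 days


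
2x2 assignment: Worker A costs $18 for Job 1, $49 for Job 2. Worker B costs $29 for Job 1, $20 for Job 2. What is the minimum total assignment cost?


Option 1: A->1 + B->2 = $18 + $20 = $38
Option 2: A->2 + B->1 = $49 + $29 = $78
Min cost = min($38, $78) = $38

$38


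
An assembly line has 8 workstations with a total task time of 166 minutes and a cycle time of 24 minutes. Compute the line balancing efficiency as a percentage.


Formula: Efficiency = Sum of Task Times / (N_stations * CT) * 100
Total station capacity = 8 stations * 24 min = 192 min
Efficiency = 166 / 192 * 100 = 86.5%

86.5%


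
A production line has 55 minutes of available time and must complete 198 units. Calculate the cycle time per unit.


Formula: CT = Available Time / Number of Units
CT = 55 min / 198 units
CT = 0.28 min/unit

0.28 min/unit


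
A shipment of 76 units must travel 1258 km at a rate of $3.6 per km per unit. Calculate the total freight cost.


TC = dist * cost * units = 1258 * 3.6 * 76 = $344188.80

$344188.80


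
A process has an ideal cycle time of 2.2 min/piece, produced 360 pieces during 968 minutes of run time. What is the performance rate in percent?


Formula: Performance = (Ideal CT * Total Count) / Run Time * 100
Ideal output time = 2.2 * 360 = 792.0 min
Performance = 792.0 / 968 * 100 = 81.8%

81.8%


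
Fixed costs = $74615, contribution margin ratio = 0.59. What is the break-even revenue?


Formula: BER = Fixed Costs / Contribution Margin Ratio
BER = $74615 / 0.59
BER = $126466.10 (to the nearest cent)

$126466.10


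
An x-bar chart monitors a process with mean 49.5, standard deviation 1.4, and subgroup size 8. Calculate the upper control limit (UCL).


UCL = 49.5 + 3 * 1.4 / sqrt(8)

50.98


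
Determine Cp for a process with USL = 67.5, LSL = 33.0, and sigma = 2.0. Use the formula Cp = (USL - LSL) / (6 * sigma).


Cp = (67.5 - 33.0) / (6 * 2.0)

2.88


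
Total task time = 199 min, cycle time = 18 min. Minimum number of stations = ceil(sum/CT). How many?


Formula: N_min = ceil(Sum of Task Times / Cycle Time)
N_min = ceil(199 min / 18 min) = ceil(11.0556)
N_min = 12 stations

12


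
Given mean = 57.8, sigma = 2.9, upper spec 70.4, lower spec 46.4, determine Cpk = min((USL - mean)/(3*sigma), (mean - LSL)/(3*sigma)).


Cpu = (70.4 - 57.8) / (3 * 2.9) = 1.45
Cpl = (57.8 - 46.4) / (3 * 2.9) = 1.31
Cpk = min(1.45, 1.31) = 1.31

1.31


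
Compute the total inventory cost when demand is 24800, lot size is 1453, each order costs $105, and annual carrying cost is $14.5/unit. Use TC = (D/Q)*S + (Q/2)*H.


TC = 24800/1453 * 105 + 1453/2 * 14.5

$12326.40


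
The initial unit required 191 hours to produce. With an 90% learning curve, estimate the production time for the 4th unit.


Formula: T_n = T_1 * (learning_rate)^(log2(n)) where learning_rate = rate/100
Doublings = log2(4) = 2
T_n = 191 * 0.9^2
T_n = 191 * 0.81 = 154.7 hours

154.7 hours


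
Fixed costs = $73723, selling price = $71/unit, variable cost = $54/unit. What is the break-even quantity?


Formula: BEQ = Fixed Costs / (Price - Variable Cost)
Contribution margin = $71 - $54 = $17/unit
BEQ = ceil($73723 / $17/unit) = ceil(4336.65) = 4337 units

4337 units


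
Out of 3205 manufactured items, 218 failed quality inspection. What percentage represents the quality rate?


Formula: Quality Rate = Good Pieces / Total Pieces * 100
Good pieces = 3205 - 218 = 2987
QR = 2987 / 3205 * 100 = 93.2%

93.2%


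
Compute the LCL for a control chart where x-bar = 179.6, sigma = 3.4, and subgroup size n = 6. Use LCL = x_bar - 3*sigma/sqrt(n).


LCL = 179.6 - 3 * 3.4 / sqrt(6)

175.44


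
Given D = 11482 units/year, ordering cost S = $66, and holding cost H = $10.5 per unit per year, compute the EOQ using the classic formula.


Formula: EOQ = sqrt(2 * D * S / H)
Numerator: 2 * 11482 * 66 = 1515624
2DS/H = 1515624 / 10.5 = 144345.1
EOQ = sqrt(144345.1) = 379.9 units

379.9 units


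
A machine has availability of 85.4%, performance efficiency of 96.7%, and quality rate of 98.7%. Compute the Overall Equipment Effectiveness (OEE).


Formula: OEE = Availability * Performance * Quality / 10000
A * P = 85.4% * 96.7% / 100 = 82.58%
OEE = 82.58% * 98.7% / 100 = 81.5%

81.5%
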